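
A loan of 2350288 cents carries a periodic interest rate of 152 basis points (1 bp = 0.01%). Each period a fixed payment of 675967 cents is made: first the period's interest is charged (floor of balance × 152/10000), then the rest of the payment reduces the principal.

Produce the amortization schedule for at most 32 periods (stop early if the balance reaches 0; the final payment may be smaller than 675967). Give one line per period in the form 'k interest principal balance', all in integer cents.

1 35724 640243 1710045
2 25992 649975 1060070
3 16113 659854 400216
4 6083 400216 0

1. interest=⌊2350288·152/10000⌋=35724; principal=675967-35724=640243; balance=2350288-640243=1710045
2. interest=⌊1710045·152/10000⌋=25992; principal=675967-25992=649975; balance=1710045-649975=1060070
3. interest=⌊1060070·152/10000⌋=16113; principal=675967-16113=659854; balance=1060070-659854=400216
4. interest=⌊400216·152/10000⌋=6083; principal=min(675967-6083,400216)=400216; balance=400216-400216=0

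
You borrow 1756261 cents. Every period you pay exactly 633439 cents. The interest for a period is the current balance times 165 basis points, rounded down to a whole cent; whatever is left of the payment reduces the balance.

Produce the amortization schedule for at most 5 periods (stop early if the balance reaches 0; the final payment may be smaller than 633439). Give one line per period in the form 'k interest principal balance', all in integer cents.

1. interest=⌊1756261·165/10000⌋=28978; principal=633439-28978=604461; balance=1756261-604461=1151800
2. interest=⌊1151800·165/10000⌋=19004; principal=633439-19004=614435; balance=1151800-614435=537365
3. interest=⌊537365·165/10000⌋=8866; principal=min(633439-8866,537365)=537365; balance=537365-537365=0

1 28978 604461 1151800
2 19004 614435 537365
3 8866 537365 0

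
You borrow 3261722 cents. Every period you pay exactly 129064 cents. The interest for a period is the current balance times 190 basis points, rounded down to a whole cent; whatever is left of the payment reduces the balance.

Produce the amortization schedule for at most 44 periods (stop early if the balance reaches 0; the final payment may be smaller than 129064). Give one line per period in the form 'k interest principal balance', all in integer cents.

1 61972 67092 3194630
2 60697 68367 3126263
3 59398 69666 3056597
4 58075 70989 2985608
5 56726 72338 2913270
6 55352 73712 2839558
7 53951 75113 2764445
8 52524 76540 2687905
9 51070 77994 2609911
10 49588 79476 2530435
11 48078 80986 2449449
12 46539 82525 2366924
13 44971 84093 2282831
14 43373 85691 2197140
15 41745 87319 2109821
16 40086 88978 2020843
17 38396 90668 1930175
18 36673 92391 1837784
19 34917 94147 1743637
20 33129 95935 1647702
21 31306 97758 1549944
22 29448 99616 1450328
23 27556 101508 1348820
24 25627 103437 1245383
25 23662 105402 1139981
26 21659 107405 1032576
27 19618 109446 923130
28 17539 111525 811605
29 15420 113644 697961
30 13261 115803 582158
31 11061 118003 464155
32 8818 120246 343909
33 6534 122530 221379
34 4206 124858 96521
35 1833 96521 0

1. interest=⌊3261722·190/10000⌋=61972; principal=129064-61972=67092; balance=3261722-67092=3194630
2. interest=⌊3194630·190/10000⌋=60697; principal=129064-60697=68367; balance=3194630-68367=3126263
3. interest=⌊3126263·190/10000⌋=59398; principal=129064-59398=69666; balance=3126263-69666=3056597
4. interest=⌊3056597·190/10000⌋=58075; principal=129064-58075=70989; balance=3056597-70989=2985608
5. interest=⌊2985608·190/10000⌋=56726; principal=129064-56726=72338; balance=2985608-72338=2913270
6. interest=⌊2913270·190/10000⌋=55352; principal=129064-55352=73712; balance=2913270-73712=2839558
7. interest=⌊2839558·190/10000⌋=53951; principal=129064-53951=75113; balance=2839558-75113=2764445
8. interest=⌊2764445·190/10000⌋=52524; principal=129064-52524=76540; balance=2764445-76540=2687905
9. interest=⌊2687905·190/10000⌋=51070; principal=129064-51070=77994; balance=2687905-77994=2609911
10. interest=⌊2609911·190/10000⌋=49588; principal=129064-49588=79476; balance=2609911-79476=2530435
11. interest=⌊2530435·190/10000⌋=48078; principal=129064-48078=80986; balance=2530435-80986=2449449
12. interest=⌊2449449·190/10000⌋=46539; principal=129064-46539=82525; balance=2449449-82525=2366924
13. interest=⌊2366924·190/10000⌋=44971; principal=129064-44971=84093; balance=2366924-84093=2282831
14. interest=⌊2282831·190/10000⌋=43373; principal=129064-43373=85691; balance=2282831-85691=2197140
15. interest=⌊2197140·190/10000⌋=41745; principal=129064-41745=87319; balance=2197140-87319=2109821
16. interest=⌊2109821·190/10000⌋=40086; principal=129064-40086=88978; balance=2109821-88978=2020843
17. interest=⌊2020843·190/10000⌋=38396; principal=129064-38396=90668; balance=2020843-90668=1930175
18. interest=⌊1930175·190/10000⌋=36673; principal=129064-36673=92391; balance=1930175-92391=1837784
19. interest=⌊1837784·190/10000⌋=34917; principal=129064-34917=94147; balance=1837784-94147=1743637
20. interest=⌊1743637·190/10000⌋=33129; principal=129064-33129=95935; balance=1743637-95935=1647702
21. interest=⌊1647702·190/10000⌋=31306; principal=129064-31306=97758; balance=1647702-97758=1549944
22. interest=⌊1549944·190/10000⌋=29448; principal=129064-29448=99616; balance=1549944-99616=1450328
23. interest=⌊1450328·190/10000⌋=27556; principal=129064-27556=101508; balance=1450328-101508=1348820
24. interest=⌊1348820·190/10000⌋=25627; principal=129064-25627=103437; balance=1348820-103437=1245383
25. interest=⌊1245383·190/10000⌋=23662; principal=129064-23662=105402; balance=1245383-105402=1139981
26. interest=⌊1139981·190/10000⌋=21659; principal=129064-21659=107405; balance=1139981-107405=1032576
27. interest=⌊1032576·190/10000⌋=19618; principal=129064-19618=109446; balance=1032576-109446=923130
28. interest=⌊923130·190/10000⌋=17539; principal=129064-17539=111525; balance=923130-111525=811605
29. interest=⌊811605·190/10000⌋=15420; principal=129064-15420=113644; balance=811605-113644=697961
30. interest=⌊697961·190/10000⌋=13261; principal=129064-13261=115803; balance=697961-115803=582158
31. interest=⌊582158·190/10000⌋=11061; principal=129064-11061=118003; balance=582158-118003=464155
32. interest=⌊464155·190/10000⌋=8818; principal=129064-8818=120246; balance=464155-120246=343909
33. interest=⌊343909·190/10000⌋=6534; principal=129064-6534=122530; balance=343909-122530=221379
34. interest=⌊221379·190/10000⌋=4206; principal=129064-4206=124858; balance=221379-124858=96521
35. interest=⌊96521·190/10000⌋=1833; principal=min(129064-1833,96521)=96521; balance=96521-96521=0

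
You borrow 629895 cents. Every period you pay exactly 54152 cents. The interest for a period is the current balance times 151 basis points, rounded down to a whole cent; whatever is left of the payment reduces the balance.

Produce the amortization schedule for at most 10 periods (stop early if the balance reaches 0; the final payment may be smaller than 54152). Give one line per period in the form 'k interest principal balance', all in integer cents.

1 9511 44641 585254
2 8837 45315 539939
3 8153 45999 493940
4 7458 46694 447246
5 6753 47399 399847
6 6037 48115 351732
7 5311 48841 302891
8 4573 49579 253312
9 3825 50327 202985
10 3065 51087 151898

1. interest=⌊629895·151/10000⌋=9511; principal=54152-9511=44641; balance=629895-44641=585254
2. interest=⌊585254·151/10000⌋=8837; principal=54152-8837=45315; balance=585254-45315=539939
3. interest=⌊539939·151/10000⌋=8153; principal=54152-8153=45999; balance=539939-45999=493940
4. interest=⌊493940·151/10000⌋=7458; principal=54152-7458=46694; balance=493940-46694=447246
5. interest=⌊447246·151/10000⌋=6753; principal=54152-6753=47399; balance=447246-47399=399847
6. interest=⌊399847·151/10000⌋=6037; principal=54152-6037=48115; balance=399847-48115=351732
7. interest=⌊351732·151/10000⌋=5311; principal=54152-5311=48841; balance=351732-48841=302891
8. interest=⌊302891·151/10000⌋=4573; principal=54152-4573=49579; balance=302891-49579=253312
9. interest=⌊253312·151/10000⌋=3825; principal=54152-3825=50327; balance=253312-50327=202985
10. interest=⌊202985·151/10000⌋=3065; principal=54152-3065=51087; balance=202985-51087=151898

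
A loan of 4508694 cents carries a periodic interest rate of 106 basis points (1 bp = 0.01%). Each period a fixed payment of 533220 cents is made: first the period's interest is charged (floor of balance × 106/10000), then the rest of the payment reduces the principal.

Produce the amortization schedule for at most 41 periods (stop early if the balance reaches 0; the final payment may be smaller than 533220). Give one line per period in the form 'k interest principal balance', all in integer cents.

1. interest=⌊4508694·106/10000⌋=47792; principal=533220-47792=485428; balance=4508694-485428=4023266
2. interest=⌊4023266·106/10000⌋=42646; principal=533220-42646=490574; balance=4023266-490574=3532692
3. interest=⌊3532692·106/10000⌋=37446; principal=533220-37446=495774; balance=3532692-495774=3036918
4. interest=⌊3036918·106/10000⌋=32191; principal=533220-32191=501029; balance=3036918-501029=2535889
5. interest=⌊2535889·106/10000⌋=26880; principal=533220-26880=506340; balance=2535889-506340=2029549
6. interest=⌊2029549·106/10000⌋=21513; principal=533220-21513=511707; balance=2029549-511707=1517842
7. interest=⌊1517842·106/10000⌋=16089; principal=533220-16089=517131; balance=1517842-517131=1000711
8. interest=⌊1000711·106/10000⌋=10607; principal=533220-10607=522613; balance=1000711-522613=478098
9. interest=⌊478098·106/10000⌋=5067; principal=min(533220-5067,478098)=478098; balance=478098-478098=0

1 47792 485428 4023266
2 42646 490574 3532692
3 37446 495774 3036918
4 32191 501029 2535889
5 26880 506340 2029549
6 21513 511707 1517842
7 16089 517131 1000711
8 10607 522613 478098
9 5067 478098 0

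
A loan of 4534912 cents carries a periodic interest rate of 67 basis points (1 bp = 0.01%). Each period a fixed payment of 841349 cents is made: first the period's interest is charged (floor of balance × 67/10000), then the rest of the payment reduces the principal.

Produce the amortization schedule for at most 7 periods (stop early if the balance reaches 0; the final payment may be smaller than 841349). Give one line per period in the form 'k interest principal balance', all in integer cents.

1. interest=⌊4534912·67/10000⌋=30383; principal=841349-30383=810966; balance=4534912-810966=3723946
2. interest=⌊3723946·67/10000⌋=24950; principal=841349-24950=816399; balance=3723946-816399=2907547
3. interest=⌊2907547·67/10000⌋=19480; principal=841349-19480=821869; balance=2907547-821869=2085678
4. interest=⌊2085678·67/10000⌋=13974; principal=841349-13974=827375; balance=2085678-827375=1258303
5. interest=⌊1258303·67/10000⌋=8430; principal=841349-8430=832919; balance=1258303-832919=425384
6. interest=⌊425384·67/10000⌋=2850; principal=min(841349-2850,425384)=425384; balance=425384-425384=0

1 30383 810966 3723946
2 24950 816399 2907547
3 19480 821869 2085678
4 13974 827375 1258303
5 8430 832919 425384
6 2850 425384 0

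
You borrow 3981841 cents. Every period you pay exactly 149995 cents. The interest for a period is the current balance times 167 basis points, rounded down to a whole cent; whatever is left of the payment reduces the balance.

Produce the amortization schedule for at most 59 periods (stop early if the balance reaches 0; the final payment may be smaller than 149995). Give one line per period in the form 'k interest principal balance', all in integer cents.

1. interest=⌊3981841·167/10000⌋=66496; principal=149995-66496=83499; balance=3981841-83499=3898342
2. interest=⌊3898342·167/10000⌋=65102; principal=149995-65102=84893; balance=3898342-84893=3813449
3. interest=⌊3813449·167/10000⌋=63684; principal=149995-63684=86311; balance=3813449-86311=3727138
4. interest=⌊3727138·167/10000⌋=62243; principal=149995-62243=87752; balance=3727138-87752=3639386
5. interest=⌊3639386·167/10000⌋=60777; principal=149995-60777=89218; balance=3639386-89218=3550168
6. interest=⌊3550168·167/10000⌋=59287; principal=149995-59287=90708; balance=3550168-90708=3459460
7. interest=⌊3459460·167/10000⌋=57772; principal=149995-57772=92223; balance=3459460-92223=3367237
8. interest=⌊3367237·167/10000⌋=56232; principal=149995-56232=93763; balance=3367237-93763=3273474
9. interest=⌊3273474·167/10000⌋=54667; principal=149995-54667=95328; balance=3273474-95328=3178146
10. interest=⌊3178146·167/10000⌋=53075; principal=149995-53075=96920; balance=3178146-96920=3081226
11. interest=⌊3081226·167/10000⌋=51456; principal=149995-51456=98539; balance=3081226-98539=2982687
12. interest=⌊2982687·167/10000⌋=49810; principal=149995-49810=100185; balance=2982687-100185=2882502
13. interest=⌊2882502·167/10000⌋=48137; principal=149995-48137=101858; balance=2882502-101858=2780644
14. interest=⌊2780644·167/10000⌋=46436; principal=149995-46436=103559; balance=2780644-103559=2677085
15. interest=⌊2677085·167/10000⌋=44707; principal=149995-44707=105288; balance=2677085-105288=2571797
16. interest=⌊2571797·167/10000⌋=42949; principal=149995-42949=107046; balance=2571797-107046=2464751
17. interest=⌊2464751·167/10000⌋=41161; principal=149995-41161=108834; balance=2464751-108834=2355917
18. interest=⌊2355917·167/10000⌋=39343; principal=149995-39343=110652; balance=2355917-110652=2245265
19. interest=⌊2245265·167/10000⌋=37495; principal=149995-37495=112500; balance=2245265-112500=2132765
20. interest=⌊2132765·167/10000⌋=35617; principal=149995-35617=114378; balance=2132765-114378=2018387
21. interest=⌊2018387·167/10000⌋=33707; principal=149995-33707=116288; balance=2018387-116288=1902099
22. interest=⌊1902099·167/10000⌋=31765; principal=149995-31765=118230; balance=1902099-118230=1783869
23. interest=⌊1783869·167/10000⌋=29790; principal=149995-29790=120205; balance=1783869-120205=1663664
24. interest=⌊1663664·167/10000⌋=27783; principal=149995-27783=122212; balance=1663664-122212=1541452
25. interest=⌊1541452·167/10000⌋=25742; principal=149995-25742=124253; balance=1541452-124253=1417199
26. interest=⌊1417199·167/10000⌋=23667; principal=149995-23667=126328; balance=1417199-126328=1290871
27. interest=⌊1290871·167/10000⌋=21557; principal=149995-21557=128438; balance=1290871-128438=1162433
28. interest=⌊1162433·167/10000⌋=19412; principal=149995-19412=130583; balance=1162433-130583=1031850
29. interest=⌊1031850·167/10000⌋=17231; principal=149995-17231=132764; balance=1031850-132764=899086
30. interest=⌊899086·167/10000⌋=15014; principal=149995-15014=134981; balance=899086-134981=764105
31. interest=⌊764105·167/10000⌋=12760; principal=149995-12760=137235; balance=764105-137235=626870
32. interest=⌊626870·167/10000⌋=10468; principal=149995-10468=139527; balance=626870-139527=487343
33. interest=⌊487343·167/10000⌋=8138; principal=149995-8138=141857; balance=487343-141857=345486
34. interest=⌊345486·167/10000⌋=5769; principal=149995-5769=144226; balance=345486-144226=201260
35. interest=⌊201260·167/10000⌋=3361; principal=149995-3361=146634; balance=201260-146634=54626
36. interest=⌊54626·167/10000⌋=912; principal=min(149995-912,54626)=54626; balance=54626-54626=0

1 66496 83499 3898342
2 65102 84893 3813449
3 63684 86311 3727138
4 62243 87752 3639386
5 60777 89218 3550168
6 59287 90708 3459460
7 57772 92223 3367237
8 56232 93763 3273474
9 54667 95328 3178146
10 53075 96920 3081226
11 51456 98539 2982687
12 49810 100185 2882502
13 48137 101858 2780644
14 46436 103559 2677085
15 44707 105288 2571797
16 42949 107046 2464751
17 41161 108834 2355917
18 39343 110652 2245265
19 37495 112500 2132765
20 35617 114378 2018387
21 33707 116288 1902099
22 31765 118230 1783869
23 29790 120205 1663664
24 27783 122212 1541452
25 25742 124253 1417199
26 23667 126328 1290871
27 21557 128438 1162433
28 19412 130583 1031850
29 17231 132764 899086
30 15014 134981 764105
31 12760 137235 626870
32 10468 139527 487343
33 8138 141857 345486
34 5769 144226 201260
35 3361 146634 54626
36 912 54626 0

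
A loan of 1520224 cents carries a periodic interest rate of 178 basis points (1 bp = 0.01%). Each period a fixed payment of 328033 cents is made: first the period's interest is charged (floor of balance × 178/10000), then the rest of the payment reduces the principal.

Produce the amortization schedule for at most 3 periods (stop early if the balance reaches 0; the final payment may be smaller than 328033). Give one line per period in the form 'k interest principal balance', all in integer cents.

1 27059 300974 1219250
2 21702 306331 912919
3 16249 311784 601135

1. interest=⌊1520224·178/10000⌋=27059; principal=328033-27059=300974; balance=1520224-300974=1219250
2. interest=⌊1219250·178/10000⌋=21702; principal=328033-21702=306331; balance=1219250-306331=912919
3. interest=⌊912919·178/10000⌋=16249; principal=328033-16249=311784; balance=912919-311784=601135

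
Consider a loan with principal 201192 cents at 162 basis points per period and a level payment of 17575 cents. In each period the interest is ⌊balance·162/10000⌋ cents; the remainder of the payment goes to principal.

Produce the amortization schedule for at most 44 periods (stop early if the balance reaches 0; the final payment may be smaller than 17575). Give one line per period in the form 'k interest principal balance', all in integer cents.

1. interest=⌊201192·162/10000⌋=3259; principal=17575-3259=14316; balance=201192-14316=186876
2. interest=⌊186876·162/10000⌋=3027; principal=17575-3027=14548; balance=186876-14548=172328
3. interest=⌊172328·162/10000⌋=2791; principal=17575-2791=14784; balance=172328-14784=157544
4. interest=⌊157544·162/10000⌋=2552; principal=17575-2552=15023; balance=157544-15023=142521
5. interest=⌊142521·162/10000⌋=2308; principal=17575-2308=15267; balance=142521-15267=127254
6. interest=⌊127254·162/10000⌋=2061; principal=17575-2061=15514; balance=127254-15514=111740
7. interest=⌊111740·162/10000⌋=1810; principal=17575-1810=15765; balance=111740-15765=95975
8. interest=⌊95975·162/10000⌋=1554; principal=17575-1554=16021; balance=95975-16021=79954
9. interest=⌊79954·162/10000⌋=1295; principal=17575-1295=16280; balance=79954-16280=63674
10. interest=⌊63674·162/10000⌋=1031; principal=17575-1031=16544; balance=63674-16544=47130
11. interest=⌊47130·162/10000⌋=763; principal=17575-763=16812; balance=47130-16812=30318
12. interest=⌊30318·162/10000⌋=491; principal=17575-491=17084; balance=30318-17084=13234
13. interest=⌊13234·162/10000⌋=214; principal=min(17575-214,13234)=13234; balance=13234-13234=0

1 3259 14316 186876
2 3027 14548 172328
3 2791 14784 157544
4 2552 15023 142521
5 2308 15267 127254
6 2061 15514 111740
7 1810 15765 95975
8 1554 16021 79954
9 1295 16280 63674
10 1031 16544 47130
11 763 16812 30318
12 491 17084 13234
13 214 13234 0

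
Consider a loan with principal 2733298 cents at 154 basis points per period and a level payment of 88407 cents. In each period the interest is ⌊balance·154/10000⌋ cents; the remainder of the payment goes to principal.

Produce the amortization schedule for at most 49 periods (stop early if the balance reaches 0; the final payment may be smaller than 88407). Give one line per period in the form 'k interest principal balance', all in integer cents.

1. interest=⌊2733298·154/10000⌋=42092; principal=88407-42092=46315; balance=2733298-46315=2686983
2. interest=⌊2686983·154/10000⌋=41379; principal=88407-41379=47028; balance=2686983-47028=2639955
3. interest=⌊2639955·154/10000⌋=40655; principal=88407-40655=47752; balance=2639955-47752=2592203
4. interest=⌊2592203·154/10000⌋=39919; principal=88407-39919=48488; balance=2592203-48488=2543715
5. interest=⌊2543715·154/10000⌋=39173; principal=88407-39173=49234; balance=2543715-49234=2494481
6. interest=⌊2494481·154/10000⌋=38415; principal=88407-38415=49992; balance=2494481-49992=2444489
7. interest=⌊2444489·154/10000⌋=37645; principal=88407-37645=50762; balance=2444489-50762=2393727
8. interest=⌊2393727·154/10000⌋=36863; principal=88407-36863=51544; balance=2393727-51544=2342183
9. interest=⌊2342183·154/10000⌋=36069; principal=88407-36069=52338; balance=2342183-52338=2289845
10. interest=⌊2289845·154/10000⌋=35263; principal=88407-35263=53144; balance=2289845-53144=2236701
11. interest=⌊2236701·154/10000⌋=34445; principal=88407-34445=53962; balance=2236701-53962=2182739
12. interest=⌊2182739·154/10000⌋=33614; principal=88407-33614=54793; balance=2182739-54793=2127946
13. interest=⌊2127946·154/10000⌋=32770; principal=88407-32770=55637; balance=2127946-55637=2072309
14. interest=⌊2072309·154/10000⌋=31913; principal=88407-31913=56494; balance=2072309-56494=2015815
15. interest=⌊2015815·154/10000⌋=31043; principal=88407-31043=57364; balance=2015815-57364=1958451
16. interest=⌊1958451·154/10000⌋=30160; principal=88407-30160=58247; balance=1958451-58247=1900204
17. interest=⌊1900204·154/10000⌋=29263; principal=88407-29263=59144; balance=1900204-59144=1841060
18. interest=⌊1841060·154/10000⌋=28352; principal=88407-28352=60055; balance=1841060-60055=1781005
19. interest=⌊1781005·154/10000⌋=27427; principal=88407-27427=60980; balance=1781005-60980=1720025
20. interest=⌊1720025·154/10000⌋=26488; principal=88407-26488=61919; balance=1720025-61919=1658106
21. interest=⌊1658106·154/10000⌋=25534; principal=88407-25534=62873; balance=1658106-62873=1595233
22. interest=⌊1595233·154/10000⌋=24566; principal=88407-24566=63841; balance=1595233-63841=1531392
23. interest=⌊1531392·154/10000⌋=23583; principal=88407-23583=64824; balance=1531392-64824=1466568
24. interest=⌊1466568·154/10000⌋=22585; principal=88407-22585=65822; balance=1466568-65822=1400746
25. interest=⌊1400746·154/10000⌋=21571; principal=88407-21571=66836; balance=1400746-66836=1333910
26. interest=⌊1333910·154/10000⌋=20542; principal=88407-20542=67865; balance=1333910-67865=1266045
27. interest=⌊1266045·154/10000⌋=19497; principal=88407-19497=68910; balance=1266045-68910=1197135
28. interest=⌊1197135·154/10000⌋=18435; principal=88407-18435=69972; balance=1197135-69972=1127163
29. interest=⌊1127163·154/10000⌋=17358; principal=88407-17358=71049; balance=1127163-71049=1056114
30. interest=⌊1056114·154/10000⌋=16264; principal=88407-16264=72143; balance=1056114-72143=983971
31. interest=⌊983971·154/10000⌋=15153; principal=88407-15153=73254; balance=983971-73254=910717
32. interest=⌊910717·154/10000⌋=14025; principal=88407-14025=74382; balance=910717-74382=836335
33. interest=⌊836335·154/10000⌋=12879; principal=88407-12879=75528; balance=836335-75528=760807
34. interest=⌊760807·154/10000⌋=11716; principal=88407-11716=76691; balance=760807-76691=684116
35. interest=⌊684116·154/10000⌋=10535; principal=88407-10535=77872; balance=684116-77872=606244
36. interest=⌊606244·154/10000⌋=9336; principal=88407-9336=79071; balance=606244-79071=527173
37. interest=⌊527173·154/10000⌋=8118; principal=88407-8118=80289; balance=527173-80289=446884
38. interest=⌊446884·154/10000⌋=6882; principal=88407-6882=81525; balance=446884-81525=365359
39. interest=⌊365359·154/10000⌋=5626; principal=88407-5626=82781; balance=365359-82781=282578
40. interest=⌊282578·154/10000⌋=4351; principal=88407-4351=84056; balance=282578-84056=198522
41. interest=⌊198522·154/10000⌋=3057; principal=88407-3057=85350; balance=198522-85350=113172
42. interest=⌊113172·154/10000⌋=1742; principal=88407-1742=86665; balance=113172-86665=26507
43. interest=⌊26507·154/10000⌋=408; principal=min(88407-408,26507)=26507; balance=26507-26507=0

1 42092 46315 2686983
2 41379 47028 2639955
3 40655 47752 2592203
4 39919 48488 2543715
5 39173 49234 2494481
6 38415 49992 2444489
7 37645 50762 2393727
8 36863 51544 2342183
9 36069 52338 2289845
10 35263 53144 2236701
11 34445 53962 2182739
12 33614 54793 2127946
13 32770 55637 2072309
14 31913 56494 2015815
15 31043 57364 1958451
16 30160 58247 1900204
17 29263 59144 1841060
18 28352 60055 1781005
19 27427 60980 1720025
20 26488 61919 1658106
21 25534 62873 1595233
22 24566 63841 1531392
23 23583 64824 1466568
24 22585 65822 1400746
25 21571 66836 1333910
26 20542 67865 1266045
27 19497 68910 1197135
28 18435 69972 1127163
29 17358 71049 1056114
30 16264 72143 983971
31 15153 73254 910717
32 14025 74382 836335
33 12879 75528 760807
34 11716 76691 684116
35 10535 77872 606244
36 9336 79071 527173
37 8118 80289 446884
38 6882 81525 365359
39 5626 82781 282578
40 4351 84056 198522
41 3057 85350 113172
42 1742 86665 26507
43 408 26507 0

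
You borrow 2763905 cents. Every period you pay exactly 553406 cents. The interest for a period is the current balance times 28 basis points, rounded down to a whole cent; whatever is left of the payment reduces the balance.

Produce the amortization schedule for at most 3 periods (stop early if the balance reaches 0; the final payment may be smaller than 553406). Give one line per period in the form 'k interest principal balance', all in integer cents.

1. interest=⌊2763905·28/10000⌋=7738; principal=553406-7738=545668; balance=2763905-545668=2218237
2. interest=⌊2218237·28/10000⌋=6211; principal=553406-6211=547195; balance=2218237-547195=1671042
3. interest=⌊1671042·28/10000⌋=4678; principal=553406-4678=548728; balance=1671042-548728=1122314

1 7738 545668 2218237
2 6211 547195 1671042
3 4678 548728 1122314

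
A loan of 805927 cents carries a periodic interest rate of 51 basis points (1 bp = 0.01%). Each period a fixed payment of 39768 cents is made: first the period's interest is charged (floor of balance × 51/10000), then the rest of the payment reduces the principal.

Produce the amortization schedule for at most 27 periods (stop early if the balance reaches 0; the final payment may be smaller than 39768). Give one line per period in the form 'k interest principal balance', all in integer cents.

1 4110 35658 770269
2 3928 35840 734429
3 3745 36023 698406
4 3561 36207 662199
5 3377 36391 625808
6 3191 36577 589231
7 3005 36763 552468
8 2817 36951 515517
9 2629 37139 478378
10 2439 37329 441049
11 2249 37519 403530
12 2058 37710 365820
13 1865 37903 327917
14 1672 38096 289821
15 1478 38290 251531
16 1282 38486 213045
17 1086 38682 174363
18 889 38879 135484
19 690 39078 96406
20 491 39277 57129
21 291 39477 17652
22 90 17652 0

1. interest=⌊805927·51/10000⌋=4110; principal=39768-4110=35658; balance=805927-35658=770269
2. interest=⌊770269·51/10000⌋=3928; principal=39768-3928=35840; balance=770269-35840=734429
3. interest=⌊734429·51/10000⌋=3745; principal=39768-3745=36023; balance=734429-36023=698406
4. interest=⌊698406·51/10000⌋=3561; principal=39768-3561=36207; balance=698406-36207=662199
5. interest=⌊662199·51/10000⌋=3377; principal=39768-3377=36391; balance=662199-36391=625808
6. interest=⌊625808·51/10000⌋=3191; principal=39768-3191=36577; balance=625808-36577=589231
7. interest=⌊589231·51/10000⌋=3005; principal=39768-3005=36763; balance=589231-36763=552468
8. interest=⌊552468·51/10000⌋=2817; principal=39768-2817=36951; balance=552468-36951=515517
9. interest=⌊515517·51/10000⌋=2629; principal=39768-2629=37139; balance=515517-37139=478378
10. interest=⌊478378·51/10000⌋=2439; principal=39768-2439=37329; balance=478378-37329=441049
11. interest=⌊441049·51/10000⌋=2249; principal=39768-2249=37519; balance=441049-37519=403530
12. interest=⌊403530·51/10000⌋=2058; principal=39768-2058=37710; balance=403530-37710=365820
13. interest=⌊365820·51/10000⌋=1865; principal=39768-1865=37903; balance=365820-37903=327917
14. interest=⌊327917·51/10000⌋=1672; principal=39768-1672=38096; balance=327917-38096=289821
15. interest=⌊289821·51/10000⌋=1478; principal=39768-1478=38290; balance=289821-38290=251531
16. interest=⌊251531·51/10000⌋=1282; principal=39768-1282=38486; balance=251531-38486=213045
17. interest=⌊213045·51/10000⌋=1086; principal=39768-1086=38682; balance=213045-38682=174363
18. interest=⌊174363·51/10000⌋=889; principal=39768-889=38879; balance=174363-38879=135484
19. interest=⌊135484·51/10000⌋=690; principal=39768-690=39078; balance=135484-39078=96406
20. interest=⌊96406·51/10000⌋=491; principal=39768-491=39277; balance=96406-39277=57129
21. interest=⌊57129·51/10000⌋=291; principal=39768-291=39477; balance=57129-39477=17652
22. interest=⌊17652·51/10000⌋=90; principal=min(39768-90,17652)=17652; balance=17652-17652=0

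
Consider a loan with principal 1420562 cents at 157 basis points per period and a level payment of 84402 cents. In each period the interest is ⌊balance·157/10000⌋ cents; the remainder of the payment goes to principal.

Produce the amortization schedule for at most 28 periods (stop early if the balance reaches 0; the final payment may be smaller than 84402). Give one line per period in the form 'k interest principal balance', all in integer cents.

1. interest=⌊1420562·157/10000⌋=22302; principal=84402-22302=62100; balance=1420562-62100=1358462
2. interest=⌊1358462·157/10000⌋=21327; principal=84402-21327=63075; balance=1358462-63075=1295387
3. interest=⌊1295387·157/10000⌋=20337; principal=84402-20337=64065; balance=1295387-64065=1231322
4. interest=⌊1231322·157/10000⌋=19331; principal=84402-19331=65071; balance=1231322-65071=1166251
5. interest=⌊1166251·157/10000⌋=18310; principal=84402-18310=66092; balance=1166251-66092=1100159
6. interest=⌊1100159·157/10000⌋=17272; principal=84402-17272=67130; balance=1100159-67130=1033029
7. interest=⌊1033029·157/10000⌋=16218; principal=84402-16218=68184; balance=1033029-68184=964845
8. interest=⌊964845·157/10000⌋=15148; principal=84402-15148=69254; balance=964845-69254=895591
9. interest=⌊895591·157/10000⌋=14060; principal=84402-14060=70342; balance=895591-70342=825249
10. interest=⌊825249·157/10000⌋=12956; principal=84402-12956=71446; balance=825249-71446=753803
11. interest=⌊753803·157/10000⌋=11834; principal=84402-11834=72568; balance=753803-72568=681235
12. interest=⌊681235·157/10000⌋=10695; principal=84402-10695=73707; balance=681235-73707=607528
13. interest=⌊607528·157/10000⌋=9538; principal=84402-9538=74864; balance=607528-74864=532664
14. interest=⌊532664·157/10000⌋=8362; principal=84402-8362=76040; balance=532664-76040=456624
15. interest=⌊456624·157/10000⌋=7168; principal=84402-7168=77234; balance=456624-77234=379390
16. interest=⌊379390·157/10000⌋=5956; principal=84402-5956=78446; balance=379390-78446=300944
17. interest=⌊300944·157/10000⌋=4724; principal=84402-4724=79678; balance=300944-79678=221266
18. interest=⌊221266·157/10000⌋=3473; principal=84402-3473=80929; balance=221266-80929=140337
19. interest=⌊140337·157/10000⌋=2203; principal=84402-2203=82199; balance=140337-82199=58138
20. interest=⌊58138·157/10000⌋=912; principal=min(84402-912,58138)=58138; balance=58138-58138=0

1 22302 62100 1358462
2 21327 63075 1295387
3 20337 64065 1231322
4 19331 65071 1166251
5 18310 66092 1100159
6 17272 67130 1033029
7 16218 68184 964845
8 15148 69254 895591
9 14060 70342 825249
10 12956 71446 753803
11 11834 72568 681235
12 10695 73707 607528
13 9538 74864 532664
14 8362 76040 456624
15 7168 77234 379390
16 5956 78446 300944
17 4724 79678 221266
18 3473 80929 140337
19 2203 82199 58138
20 912 58138 0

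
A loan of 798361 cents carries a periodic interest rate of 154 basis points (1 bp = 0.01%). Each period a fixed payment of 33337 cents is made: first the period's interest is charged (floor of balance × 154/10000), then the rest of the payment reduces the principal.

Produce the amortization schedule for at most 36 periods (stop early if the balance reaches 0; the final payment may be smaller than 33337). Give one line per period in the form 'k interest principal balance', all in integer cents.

1. interest=⌊798361·154/10000⌋=12294; principal=33337-12294=21043; balance=798361-21043=777318
2. interest=⌊777318·154/10000⌋=11970; principal=33337-11970=21367; balance=777318-21367=755951
3. interest=⌊755951·154/10000⌋=11641; principal=33337-11641=21696; balance=755951-21696=734255
4. interest=⌊734255·154/10000⌋=11307; principal=33337-11307=22030; balance=734255-22030=712225
5. interest=⌊712225·154/10000⌋=10968; principal=33337-10968=22369; balance=712225-22369=689856
6. interest=⌊689856·154/10000⌋=10623; principal=33337-10623=22714; balance=689856-22714=667142
7. interest=⌊667142·154/10000⌋=10273; principal=33337-10273=23064; balance=667142-23064=644078
8. interest=⌊644078·154/10000⌋=9918; principal=33337-9918=23419; balance=644078-23419=620659
9. interest=⌊620659·154/10000⌋=9558; principal=33337-9558=23779; balance=620659-23779=596880
10. interest=⌊596880·154/10000⌋=9191; principal=33337-9191=24146; balance=596880-24146=572734
11. interest=⌊572734·154/10000⌋=8820; principal=33337-8820=24517; balance=572734-24517=548217
12. interest=⌊548217·154/10000⌋=8442; principal=33337-8442=24895; balance=548217-24895=523322
13. interest=⌊523322·154/10000⌋=8059; principal=33337-8059=25278; balance=523322-25278=498044
14. interest=⌊498044·154/10000⌋=7669; principal=33337-7669=25668; balance=498044-25668=472376
15. interest=⌊472376·154/10000⌋=7274; principal=33337-7274=26063; balance=472376-26063=446313
16. interest=⌊446313·154/10000⌋=6873; principal=33337-6873=26464; balance=446313-26464=419849
17. interest=⌊419849·154/10000⌋=6465; principal=33337-6465=26872; balance=419849-26872=392977
18. interest=⌊392977·154/10000⌋=6051; principal=33337-6051=27286; balance=392977-27286=365691
19. interest=⌊365691·154/10000⌋=5631; principal=33337-5631=27706; balance=365691-27706=337985
20. interest=⌊337985·154/10000⌋=5204; principal=33337-5204=28133; balance=337985-28133=309852
21. interest=⌊309852·154/10000⌋=4771; principal=33337-4771=28566; balance=309852-28566=281286
22. interest=⌊281286·154/10000⌋=4331; principal=33337-4331=29006; balance=281286-29006=252280
23. interest=⌊252280·154/10000⌋=3885; principal=33337-3885=29452; balance=252280-29452=222828
24. interest=⌊222828·154/10000⌋=3431; principal=33337-3431=29906; balance=222828-29906=192922
25. interest=⌊192922·154/10000⌋=2970; principal=33337-2970=30367; balance=192922-30367=162555
26. interest=⌊162555·154/10000⌋=2503; principal=33337-2503=30834; balance=162555-30834=131721
27. interest=⌊131721·154/10000⌋=2028; principal=33337-2028=31309; balance=131721-31309=100412
28. interest=⌊100412·154/10000⌋=1546; principal=33337-1546=31791; balance=100412-31791=68621
29. interest=⌊68621·154/10000⌋=1056; principal=33337-1056=32281; balance=68621-32281=36340
30. interest=⌊36340·154/10000⌋=559; principal=33337-559=32778; balance=36340-32778=3562
31. interest=⌊3562·154/10000⌋=54; principal=min(33337-54,3562)=3562; balance=3562-3562=0

1 12294 21043 777318
2 11970 21367 755951
3 11641 21696 734255
4 11307 22030 712225
5 10968 22369 689856
6 10623 22714 667142
7 10273 23064 644078
8 9918 23419 620659
9 9558 23779 596880
10 9191 24146 572734
11 8820 24517 548217
12 8442 24895 523322
13 8059 25278 498044
14 7669 25668 472376
15 7274 26063 446313
16 6873 26464 419849
17 6465 26872 392977
18 6051 27286 365691
19 5631 27706 337985
20 5204 28133 309852
21 4771 28566 281286
22 4331 29006 252280
23 3885 29452 222828
24 3431 29906 192922
25 2970 30367 162555
26 2503 30834 131721
27 2028 31309 100412
28 1546 31791 68621
29 1056 32281 36340
30 559 32778 3562
31 54 3562 0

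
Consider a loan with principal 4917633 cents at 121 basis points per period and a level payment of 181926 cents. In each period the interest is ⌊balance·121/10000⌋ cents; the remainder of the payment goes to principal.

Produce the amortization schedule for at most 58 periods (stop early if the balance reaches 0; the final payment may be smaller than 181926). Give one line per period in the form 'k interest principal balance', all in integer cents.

1. interest=⌊4917633·121/10000⌋=59503; principal=181926-59503=122423; balance=4917633-122423=4795210
2. interest=⌊4795210·121/10000⌋=58022; principal=181926-58022=123904; balance=4795210-123904=4671306
3. interest=⌊4671306·121/10000⌋=56522; principal=181926-56522=125404; balance=4671306-125404=4545902
4. interest=⌊4545902·121/10000⌋=55005; principal=181926-55005=126921; balance=4545902-126921=4418981
5. interest=⌊4418981·121/10000⌋=53469; principal=181926-53469=128457; balance=4418981-128457=4290524
6. interest=⌊4290524·121/10000⌋=51915; principal=181926-51915=130011; balance=4290524-130011=4160513
7. interest=⌊4160513·121/10000⌋=50342; principal=181926-50342=131584; balance=4160513-131584=4028929
8. interest=⌊4028929·121/10000⌋=48750; principal=181926-48750=133176; balance=4028929-133176=3895753
9. interest=⌊3895753·121/10000⌋=47138; principal=181926-47138=134788; balance=3895753-134788=3760965
10. interest=⌊3760965·121/10000⌋=45507; principal=181926-45507=136419; balance=3760965-136419=3624546
11. interest=⌊3624546·121/10000⌋=43857; principal=181926-43857=138069; balance=3624546-138069=3486477
12. interest=⌊3486477·121/10000⌋=42186; principal=181926-42186=139740; balance=3486477-139740=3346737
13. interest=⌊3346737·121/10000⌋=40495; principal=181926-40495=141431; balance=3346737-141431=3205306
14. interest=⌊3205306·121/10000⌋=38784; principal=181926-38784=143142; balance=3205306-143142=3062164
15. interest=⌊3062164·121/10000⌋=37052; principal=181926-37052=144874; balance=3062164-144874=2917290
16. interest=⌊2917290·121/10000⌋=35299; principal=181926-35299=146627; balance=2917290-146627=2770663
17. interest=⌊2770663·121/10000⌋=33525; principal=181926-33525=148401; balance=2770663-148401=2622262
18. interest=⌊2622262·121/10000⌋=31729; principal=181926-31729=150197; balance=2622262-150197=2472065
19. interest=⌊2472065·121/10000⌋=29911; principal=181926-29911=152015; balance=2472065-152015=2320050
20. interest=⌊2320050·121/10000⌋=28072; principal=181926-28072=153854; balance=2320050-153854=2166196
21. interest=⌊2166196·121/10000⌋=26210; principal=181926-26210=155716; balance=2166196-155716=2010480
22. interest=⌊2010480·121/10000⌋=24326; principal=181926-24326=157600; balance=2010480-157600=1852880
23. interest=⌊1852880·121/10000⌋=22419; principal=181926-22419=159507; balance=1852880-159507=1693373
24. interest=⌊1693373·121/10000⌋=20489; principal=181926-20489=161437; balance=1693373-161437=1531936
25. interest=⌊1531936·121/10000⌋=18536; principal=181926-18536=163390; balance=1531936-163390=1368546
26. interest=⌊1368546·121/10000⌋=16559; principal=181926-16559=165367; balance=1368546-165367=1203179
27. interest=⌊1203179·121/10000⌋=14558; principal=181926-14558=167368; balance=1203179-167368=1035811
28. interest=⌊1035811·121/10000⌋=12533; principal=181926-12533=169393; balance=1035811-169393=866418
29. interest=⌊866418·121/10000⌋=10483; principal=181926-10483=171443; balance=866418-171443=694975
30. interest=⌊694975·121/10000⌋=8409; principal=181926-8409=173517; balance=694975-173517=521458
31. interest=⌊521458·121/10000⌋=6309; principal=181926-6309=175617; balance=521458-175617=345841
32. interest=⌊345841·121/10000⌋=4184; principal=181926-4184=177742; balance=345841-177742=168099
33. interest=⌊168099·121/10000⌋=2033; principal=min(181926-2033,168099)=168099; balance=168099-168099=0

1 59503 122423 4795210
2 58022 123904 4671306
3 56522 125404 4545902
4 55005 126921 4418981
5 53469 128457 4290524
6 51915 130011 4160513
7 50342 131584 4028929
8 48750 133176 3895753
9 47138 134788 3760965
10 45507 136419 3624546
11 43857 138069 3486477
12 42186 139740 3346737
13 40495 141431 3205306
14 38784 143142 3062164
15 37052 144874 2917290
16 35299 146627 2770663
17 33525 148401 2622262
18 31729 150197 2472065
19 29911 152015 2320050
20 28072 153854 2166196
21 26210 155716 2010480
22 24326 157600 1852880
23 22419 159507 1693373
24 20489 161437 1531936
25 18536 163390 1368546
26 16559 165367 1203179
27 14558 167368 1035811
28 12533 169393 866418
29 10483 171443 694975
30 8409 173517 521458
31 6309 175617 345841
32 4184 177742 168099
33 2033 168099 0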